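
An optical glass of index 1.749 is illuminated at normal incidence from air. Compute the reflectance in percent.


Fresnel reflectance at normal incidence:
  R = ((n - 1)/(n + 1))^2
  (n - 1)/(n + 1) = (1.749 - 1)/(1.749 + 1) = 0.272463
  R = 0.272463^2 = 0.0742361
  R(%) = 0.0742361 * 100 = 7.424%

7.424%


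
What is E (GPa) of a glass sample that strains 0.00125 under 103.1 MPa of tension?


Young's modulus: E = stress / strain
  E = 103.1 MPa / 0.00125 = 82480 MPa
Convert to GPa: 82480 / 1000 = 82.48 GPa

82.48 GPa


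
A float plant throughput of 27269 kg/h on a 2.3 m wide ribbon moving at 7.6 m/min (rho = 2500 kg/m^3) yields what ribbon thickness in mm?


Ribbon cross-section from mass balance:
  Volume rate = throughput / density = 27269 / 2500 = 10.9076 m^3/h
  thickness = volume rate / (speed * 60 * width), i.e.
  thickness = throughput / (60 * speed * width * density) * 1000
  thickness = 27269 / (60 * 7.6 * 2.3 * 2500) * 1000 = 10.4 mm

10.4 mm


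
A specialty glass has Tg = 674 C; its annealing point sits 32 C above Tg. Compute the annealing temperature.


The annealing temperature is Tg plus the offset:
  T_anneal = 674 + 32 = 706 C

706 C


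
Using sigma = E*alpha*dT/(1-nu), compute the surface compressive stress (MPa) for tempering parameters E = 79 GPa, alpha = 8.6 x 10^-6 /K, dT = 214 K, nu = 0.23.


Tempering stress: sigma = E * alpha * dT / (1 - nu)
  E (MPa) = 79 * 1000 = 79000
  Numerator = 79000 * (8.6 x 10^-6) * 214 = 145.3916
  Denominator = 1 - 0.23 = 0.77
  sigma = 145.3916 / 0.77 = 188.8 MPa

188.8 MPa


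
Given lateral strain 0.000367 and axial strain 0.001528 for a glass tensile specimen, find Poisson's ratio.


Poisson's ratio: nu = lateral strain / axial strain
  nu = 0.000367 / 0.001528 = 0.2402

0.2402


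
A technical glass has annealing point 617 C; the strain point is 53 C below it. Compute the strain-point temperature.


Strain point = annealing point - difference:
  T_strain = 617 - 53 = 564 C

564 C


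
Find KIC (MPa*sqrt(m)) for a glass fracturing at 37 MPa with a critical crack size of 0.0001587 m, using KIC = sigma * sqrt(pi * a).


Fracture toughness: KIC = sigma * sqrt(pi * a)
  pi * a = pi * 0.0001587 = 0.000498571
  sqrt(pi * a) = 0.022329
  KIC = 37 * 0.022329 = 0.826 MPa*sqrt(m)

0.826 MPa*sqrt(m)


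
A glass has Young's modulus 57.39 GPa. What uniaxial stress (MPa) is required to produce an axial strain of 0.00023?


Rearrange E = sigma / epsilon:
  sigma = E * epsilon
  E (MPa) = 57.39 * 1000 = 57390
  sigma = 57390 * 0.00023 = 13.2 MPa

13.2 MPa


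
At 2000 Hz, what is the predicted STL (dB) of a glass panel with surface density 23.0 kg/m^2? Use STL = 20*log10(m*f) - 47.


Mass law: STL = 20 * log10(m * f) - 47
  m * f = 23.0 * 2000 = 46000
  log10(46000) = 4.66276
  STL = 20 * 4.66276 - 47 = 93.2552 - 47 = 46.3 dB

46.3 dB


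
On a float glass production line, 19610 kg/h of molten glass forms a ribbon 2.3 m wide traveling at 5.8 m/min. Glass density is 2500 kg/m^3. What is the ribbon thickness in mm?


Ribbon cross-section from mass balance:
  Volume rate = throughput / density = 19610 / 2500 = 7.844 m^3/h
  thickness = volume rate / (speed * 60 * width), i.e.
  thickness = throughput / (60 * speed * width * density) * 1000
  thickness = 19610 / (60 * 5.8 * 2.3 * 2500) * 1000 = 9.8 mm

9.8 mm


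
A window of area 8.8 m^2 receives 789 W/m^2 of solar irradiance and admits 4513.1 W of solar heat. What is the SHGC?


Rearrange Q = Area * SHGC * Irradiance:
  SHGC = Q / (Area * Irradiance)
  SHGC = 4513.1 / (8.8 * 789) = 0.65

0.65


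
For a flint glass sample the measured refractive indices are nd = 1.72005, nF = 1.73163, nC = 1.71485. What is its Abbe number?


Abbe number formula: Vd = (nd - 1) / (nF - nC)
  nd - 1 = 1.72005 - 1 = 0.72005
  nF - nC = 1.73163 - 1.71485 = 0.01678
  Vd = 0.72005 / 0.01678 = 42.91

42.91


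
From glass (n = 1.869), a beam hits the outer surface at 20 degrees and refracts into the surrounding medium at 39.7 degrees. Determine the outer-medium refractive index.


Apply Snell's law: n1 * sin(theta1) = n2 * sin(theta2)
  n2 = n1 * sin(theta1) / sin(theta2)
  sin(20) = 0.34202
  sin(39.7) = 0.638768
  n2 = 1.869 * 0.34202 / 0.638768 = 1.0007

1.0007


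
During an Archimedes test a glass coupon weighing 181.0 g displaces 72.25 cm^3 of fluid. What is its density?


Use the definition of density:
  rho = mass / volume
  rho = 181.0 / 72.25 = 2.505 g/cm^3

2.505 g/cm^3


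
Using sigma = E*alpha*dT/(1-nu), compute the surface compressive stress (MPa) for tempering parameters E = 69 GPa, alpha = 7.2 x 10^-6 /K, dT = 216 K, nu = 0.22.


Tempering stress: sigma = E * alpha * dT / (1 - nu)
  E (MPa) = 69 * 1000 = 69000
  Numerator = 69000 * (7.2 x 10^-6) * 216 = 107.3088
  Denominator = 1 - 0.22 = 0.78
  sigma = 107.3088 / 0.78 = 137.6 MPa

137.6 MPa


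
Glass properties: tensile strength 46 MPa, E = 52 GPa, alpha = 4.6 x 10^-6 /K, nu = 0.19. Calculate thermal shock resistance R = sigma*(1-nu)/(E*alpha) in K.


Thermal shock resistance: R = sigma * (1 - nu) / (E * alpha)
  Numerator = 46 * (1 - 0.19) = 37.26
  Denominator = 52 * 1000 * (4.6 x 10^-6) = 0.2392
  R = 37.26 / 0.2392 = 155.8 K

155.8 K


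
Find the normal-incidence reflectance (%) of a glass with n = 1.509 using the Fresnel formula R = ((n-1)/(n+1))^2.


Fresnel reflectance at normal incidence:
  R = ((n - 1)/(n + 1))^2
  (n - 1)/(n + 1) = (1.509 - 1)/(1.509 + 1) = 0.20287
  R = 0.20287^2 = 0.0411562
  R(%) = 0.0411562 * 100 = 4.116%

4.116%


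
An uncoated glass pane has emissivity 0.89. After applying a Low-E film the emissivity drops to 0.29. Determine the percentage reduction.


Percentage reduction = (1 - coated/uncoated) * 100
  Ratio = 0.29 / 0.89 = 0.3258
  Reduction = (1 - 0.3258) * 100 = 67.4%

67.4%


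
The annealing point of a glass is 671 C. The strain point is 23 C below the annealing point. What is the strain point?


Strain point = annealing point - difference:
  T_strain = 671 - 23 = 648 C

648 C


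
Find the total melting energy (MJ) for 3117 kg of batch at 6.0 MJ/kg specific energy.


Total energy = mass * specific energy
  E = 3117 * 6.0 = 18702 MJ

18702 MJ


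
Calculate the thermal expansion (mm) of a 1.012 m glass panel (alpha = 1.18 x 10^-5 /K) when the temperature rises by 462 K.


Thermal expansion formula: dL = alpha * L0 * dT
  dL = (1.18 x 10^-5) * 1.012 * 462 = 0.00551702 m
Convert to mm: 0.00551702 * 1000 = 5.517 mm

5.517 mm


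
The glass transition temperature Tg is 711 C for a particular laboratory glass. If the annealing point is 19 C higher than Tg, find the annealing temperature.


The annealing temperature is Tg plus the offset:
  T_anneal = 711 + 19 = 730 C

730 C


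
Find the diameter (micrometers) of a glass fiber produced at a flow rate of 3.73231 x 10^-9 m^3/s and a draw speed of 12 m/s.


Cross-sectional area from continuity:
  A = Q / v = 3.73231 x 10^-9 / 12 = 3.110258 x 10^-10 m^2
Diameter from circular cross-section:
  d = sqrt(4A / pi) * 10^6 (m -> um)
  d = sqrt(4 * 3.110258 x 10^-10 / pi) * 10^6 = 19.9 um

19.9 um


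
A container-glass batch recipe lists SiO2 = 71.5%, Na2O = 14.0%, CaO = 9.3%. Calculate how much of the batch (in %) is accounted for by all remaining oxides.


Sum the three major oxides:
  SiO2 + Na2O + CaO = 71.5 + 14.0 + 9.3 = 94.8%
Subtract from 100%:
  Others = 100 - 94.8 = 5.2%

5.2%


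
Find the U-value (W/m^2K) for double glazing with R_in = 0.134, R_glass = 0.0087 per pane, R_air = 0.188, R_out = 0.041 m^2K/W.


Total thermal resistance (series):
  R_total = R_in + R_glass + R_air + R_glass + R_out
  R_total = 0.134 + 0.0087 + 0.188 + 0.0087 + 0.041 = 0.3804 m^2K/W
U-value = 1 / R_total = 1 / 0.3804 = 2.629 W/m^2K

2.629 W/m^2K


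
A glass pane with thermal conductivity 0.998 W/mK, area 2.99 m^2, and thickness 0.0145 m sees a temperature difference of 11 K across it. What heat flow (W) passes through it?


Fourier's law: Q = k * A * dT / t
  Q = 0.998 * 2.99 * 11 / 0.0145
  Q = 32.82422 / 0.0145 = 2263.7 W

2263.7 W


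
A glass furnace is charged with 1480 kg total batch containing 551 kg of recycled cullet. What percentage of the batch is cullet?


Cullet ratio = (cullet mass / total batch mass) * 100
  Ratio = 551 / 1480 * 100 = 37.23%

37.23%


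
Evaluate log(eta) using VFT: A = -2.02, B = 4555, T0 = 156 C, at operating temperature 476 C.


VFT equation: log(eta) = A + B / (T - T0)
  T - T0 = 476 - 156 = 320
  B / (T - T0) = 4555 / 320 = 14.234
  log(eta) = -2.02 + 14.234 = 12.214

12.214


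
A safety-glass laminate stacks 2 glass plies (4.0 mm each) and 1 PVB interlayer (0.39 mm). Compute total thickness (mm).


Total thickness = glass contribution + PVB contribution
  Glass: 2 * 4.0 = 8.0 mm
  PVB: 1 * 0.39 = 0.39 mm
  Total = 8.0 + 0.39 = 8.39 mm

8.39 mm


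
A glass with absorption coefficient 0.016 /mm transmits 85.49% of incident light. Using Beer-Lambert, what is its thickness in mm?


Rearrange T = exp(-alpha * thickness):
  thickness = -ln(T) / alpha
  T = 85.49/100 = 0.8549
  ln(T) = -0.15677
  -ln(T) = 0.15677
  thickness = 0.15677 / 0.016 = 9.8 mm

9.8 mm


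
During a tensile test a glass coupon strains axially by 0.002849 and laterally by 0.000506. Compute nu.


Poisson's ratio: nu = lateral strain / axial strain
  nu = 0.000506 / 0.002849 = 0.1776

0.1776


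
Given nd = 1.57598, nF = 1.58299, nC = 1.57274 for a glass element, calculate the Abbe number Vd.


Abbe number formula: Vd = (nd - 1) / (nF - nC)
  nd - 1 = 1.57598 - 1 = 0.57598
  nF - nC = 1.58299 - 1.57274 = 0.01025
  Vd = 0.57598 / 0.01025 = 56.19

56.19


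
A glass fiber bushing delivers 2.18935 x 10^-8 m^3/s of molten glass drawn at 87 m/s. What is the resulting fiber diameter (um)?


Cross-sectional area from continuity:
  A = Q / v = 2.18935 x 10^-8 / 87 = 2.516494 x 10^-10 m^2
Diameter from circular cross-section:
  d = sqrt(4A / pi) * 10^6 (m -> um)
  d = sqrt(4 * 2.516494 x 10^-10 / pi) * 10^6 = 17.9 um

17.9 um


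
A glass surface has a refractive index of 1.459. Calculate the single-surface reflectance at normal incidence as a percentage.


Fresnel reflectance at normal incidence:
  R = ((n - 1)/(n + 1))^2
  (n - 1)/(n + 1) = (1.459 - 1)/(1.459 + 1) = 0.186661
  R = 0.186661^2 = 0.0348423
  R(%) = 0.0348423 * 100 = 3.484%

3.484%


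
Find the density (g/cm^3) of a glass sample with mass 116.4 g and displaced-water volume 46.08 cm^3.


Use the definition of density:
  rho = mass / volume
  rho = 116.4 / 46.08 = 2.526 g/cm^3

2.526 g/cm^3


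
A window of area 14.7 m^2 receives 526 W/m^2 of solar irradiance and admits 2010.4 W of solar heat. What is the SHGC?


Rearrange Q = Area * SHGC * Irradiance:
  SHGC = Q / (Area * Irradiance)
  SHGC = 2010.4 / (14.7 * 526) = 0.26

0.26


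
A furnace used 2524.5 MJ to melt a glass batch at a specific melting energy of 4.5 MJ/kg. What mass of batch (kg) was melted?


Rearrange E = m * s for m:
  m = E / s
  m = 2524.5 / 4.5 = 561.0 kg

561.0 kg


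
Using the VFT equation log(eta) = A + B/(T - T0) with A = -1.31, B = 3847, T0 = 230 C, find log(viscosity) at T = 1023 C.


VFT equation: log(eta) = A + B / (T - T0)
  T - T0 = 1023 - 230 = 793
  B / (T - T0) = 3847 / 793 = 4.851
  log(eta) = -1.31 + 4.851 = 3.541

3.541


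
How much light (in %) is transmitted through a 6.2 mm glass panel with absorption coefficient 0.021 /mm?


Beer-Lambert law: T = exp(-alpha * thickness)
  exponent = -0.021 * 6.2 = -0.1302
  T = exp(-0.1302) = 0.8779
  Percentage = 0.8779 * 100 = 87.79%

87.79%


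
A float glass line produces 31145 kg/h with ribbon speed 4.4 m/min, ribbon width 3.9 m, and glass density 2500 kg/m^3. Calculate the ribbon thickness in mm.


Ribbon cross-section from mass balance:
  Volume rate = throughput / density = 31145 / 2500 = 12.458 m^3/h
  thickness = volume rate / (speed * 60 * width), i.e.
  thickness = throughput / (60 * speed * width * density) * 1000
  thickness = 31145 / (60 * 4.4 * 3.9 * 2500) * 1000 = 12.1 mm

12.1 mm


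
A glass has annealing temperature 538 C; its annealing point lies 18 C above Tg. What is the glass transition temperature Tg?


Rearrange T_anneal = Tg + offset for Tg:
  Tg = T_anneal - offset = 538 - 18 = 520 C

520 C


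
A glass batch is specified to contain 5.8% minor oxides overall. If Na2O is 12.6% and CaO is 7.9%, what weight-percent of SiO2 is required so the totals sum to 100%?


Known pieces sum to 100%:
  SiO2 = 100 - (others + Na2O + CaO)
  SiO2 = 100 - (5.8 + 12.6 + 7.9) = 73.7%

73.7%


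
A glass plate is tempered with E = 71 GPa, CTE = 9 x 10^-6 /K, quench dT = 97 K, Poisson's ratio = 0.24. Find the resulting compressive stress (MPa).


Tempering stress: sigma = E * alpha * dT / (1 - nu)
  E (MPa) = 71 * 1000 = 71000
  Numerator = 71000 * (9 x 10^-6) * 97 = 61.983
  Denominator = 1 - 0.24 = 0.76
  sigma = 61.983 / 0.76 = 81.6 MPa

81.6 MPa


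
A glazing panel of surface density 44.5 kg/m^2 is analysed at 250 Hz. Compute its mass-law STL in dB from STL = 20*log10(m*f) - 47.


Mass law: STL = 20 * log10(m * f) - 47
  m * f = 44.5 * 250 = 11125
  log10(11125) = 4.0463
  STL = 20 * 4.0463 - 47 = 80.926 - 47 = 33.9 dB

33.9 dB


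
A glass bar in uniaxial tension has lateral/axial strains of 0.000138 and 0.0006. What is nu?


Poisson's ratio: nu = lateral strain / axial strain
  nu = 0.000138 / 0.0006 = 0.23

0.23


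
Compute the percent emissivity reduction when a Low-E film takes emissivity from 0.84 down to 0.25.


Percentage reduction = (1 - coated/uncoated) * 100
  Ratio = 0.25 / 0.84 = 0.2976
  Reduction = (1 - 0.2976) * 100 = 70.2%

70.2%


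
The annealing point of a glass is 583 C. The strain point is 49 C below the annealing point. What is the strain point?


Strain point = annealing point - difference:
  T_strain = 583 - 49 = 534 C

534 C


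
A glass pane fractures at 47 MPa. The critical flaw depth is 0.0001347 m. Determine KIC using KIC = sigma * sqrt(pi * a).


Fracture toughness: KIC = sigma * sqrt(pi * a)
  pi * a = pi * 0.0001347 = 0.000423173
  sqrt(pi * a) = 0.020571
  KIC = 47 * 0.020571 = 0.967 MPa*sqrt(m)

0.967 MPa*sqrt(m)


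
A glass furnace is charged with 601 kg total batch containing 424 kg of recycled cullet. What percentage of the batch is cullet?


Cullet ratio = (cullet mass / total batch mass) * 100
  Ratio = 424 / 601 * 100 = 70.55%

70.55%


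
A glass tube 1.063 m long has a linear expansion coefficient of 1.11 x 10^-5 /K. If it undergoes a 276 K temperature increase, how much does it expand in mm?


Thermal expansion formula: dL = alpha * L0 * dT
  dL = (1.11 x 10^-5) * 1.063 * 276 = 0.00325661 m
Convert to mm: 0.00325661 * 1000 = 3.2566 mm

3.2566 mm


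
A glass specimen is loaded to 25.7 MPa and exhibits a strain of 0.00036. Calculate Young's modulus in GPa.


Young's modulus: E = stress / strain
  E = 25.7 MPa / 0.00036 = 71388.89 MPa
Convert to GPa: 71388.89 / 1000 = 71.39 GPa

71.39 GPa


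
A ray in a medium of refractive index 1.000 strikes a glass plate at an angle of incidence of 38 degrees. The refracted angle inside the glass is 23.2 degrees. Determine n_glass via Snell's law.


Apply Snell's law: n1 * sin(theta1) = n2 * sin(theta2)
  n2 = n1 * sin(theta1) / sin(theta2)
  sin(38) = 0.615661
  sin(23.2) = 0.393942
  n2 = 1.000 * 0.615661 / 0.393942 = 1.5628

1.5628


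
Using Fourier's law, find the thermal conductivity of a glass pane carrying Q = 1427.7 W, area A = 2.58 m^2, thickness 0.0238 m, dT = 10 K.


Fourier's law rearranged: k = Q * t / (A * dT)
  Numerator = 1427.7 * 0.0238 = 33.97926
  Denominator = 2.58 * 10 = 25.8
  k = 33.97926 / 25.8 = 1.317 W/mK

1.317 W/mK


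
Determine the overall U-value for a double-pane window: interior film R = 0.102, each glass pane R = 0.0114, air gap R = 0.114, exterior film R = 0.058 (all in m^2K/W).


Total thermal resistance (series):
  R_total = R_in + R_glass + R_air + R_glass + R_out
  R_total = 0.102 + 0.0114 + 0.114 + 0.0114 + 0.058 = 0.2968 m^2K/W
U-value = 1 / R_total = 1 / 0.2968 = 3.369 W/m^2K

3.369 W/m^2K


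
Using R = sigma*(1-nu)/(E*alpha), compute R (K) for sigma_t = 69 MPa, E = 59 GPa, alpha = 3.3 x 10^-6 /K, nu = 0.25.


Thermal shock resistance: R = sigma * (1 - nu) / (E * alpha)
  Numerator = 69 * (1 - 0.25) = 51.75
  Denominator = 59 * 1000 * (3.3 x 10^-6) = 0.1947
  R = 51.75 / 0.1947 = 265.8 K

265.8 K


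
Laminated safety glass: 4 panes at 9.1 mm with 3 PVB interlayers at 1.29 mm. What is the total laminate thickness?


Total thickness = glass contribution + PVB contribution
  Glass: 4 * 9.1 = 36.4 mm
  PVB: 3 * 1.29 = 3.87 mm
  Total = 36.4 + 3.87 = 40.27 mm

40.27 mm


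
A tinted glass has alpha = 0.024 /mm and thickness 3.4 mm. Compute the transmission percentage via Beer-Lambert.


Beer-Lambert law: T = exp(-alpha * thickness)
  exponent = -0.024 * 3.4 = -0.0816
  T = exp(-0.0816) = 0.9216
  Percentage = 0.9216 * 100 = 92.16%

92.16%


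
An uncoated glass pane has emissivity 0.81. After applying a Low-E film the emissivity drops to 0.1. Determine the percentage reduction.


Percentage reduction = (1 - coated/uncoated) * 100
  Ratio = 0.1 / 0.81 = 0.1235
  Reduction = (1 - 0.1235) * 100 = 87.7%

87.7%


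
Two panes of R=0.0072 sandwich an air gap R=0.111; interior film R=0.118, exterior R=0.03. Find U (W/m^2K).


Total thermal resistance (series):
  R_total = R_in + R_glass + R_air + R_glass + R_out
  R_total = 0.118 + 0.0072 + 0.111 + 0.0072 + 0.03 = 0.2734 m^2K/W
U-value = 1 / R_total = 1 / 0.2734 = 3.658 W/m^2K

3.658 W/m^2K


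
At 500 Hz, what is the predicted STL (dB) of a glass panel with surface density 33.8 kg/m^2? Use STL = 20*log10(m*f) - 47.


Mass law: STL = 20 * log10(m * f) - 47
  m * f = 33.8 * 500 = 16900
  log10(16900) = 4.22789
  STL = 20 * 4.22789 - 47 = 84.5578 - 47 = 37.6 dB

37.6 dB


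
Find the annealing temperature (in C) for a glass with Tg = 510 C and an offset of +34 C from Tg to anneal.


The annealing temperature is Tg plus the offset:
  T_anneal = 510 + 34 = 544 C

544 C


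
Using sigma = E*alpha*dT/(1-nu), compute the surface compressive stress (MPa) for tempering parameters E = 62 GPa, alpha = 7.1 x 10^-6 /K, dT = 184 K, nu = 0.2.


Tempering stress: sigma = E * alpha * dT / (1 - nu)
  E (MPa) = 62 * 1000 = 62000
  Numerator = 62000 * (7.1 x 10^-6) * 184 = 80.9968
  Denominator = 1 - 0.2 = 0.8
  sigma = 80.9968 / 0.8 = 101.2 MPa

101.2 MPa


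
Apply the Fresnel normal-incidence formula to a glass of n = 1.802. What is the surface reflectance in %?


Fresnel reflectance at normal incidence:
  R = ((n - 1)/(n + 1))^2
  (n - 1)/(n + 1) = (1.802 - 1)/(1.802 + 1) = 0.286224
  R = 0.286224^2 = 0.0819242
  R(%) = 0.0819242 * 100 = 8.192%

8.192%


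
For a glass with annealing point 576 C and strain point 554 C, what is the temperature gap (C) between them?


Gap = T_anneal - T_strain:
  gap = 576 - 554 = 22 C

22 C


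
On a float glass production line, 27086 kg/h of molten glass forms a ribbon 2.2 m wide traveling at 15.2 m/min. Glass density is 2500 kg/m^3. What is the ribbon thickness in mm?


Ribbon cross-section from mass balance:
  Volume rate = throughput / density = 27086 / 2500 = 10.8344 m^3/h
  thickness = volume rate / (speed * 60 * width), i.e.
  thickness = throughput / (60 * speed * width * density) * 1000
  thickness = 27086 / (60 * 15.2 * 2.2 * 2500) * 1000 = 5.4 mm

5.4 mm


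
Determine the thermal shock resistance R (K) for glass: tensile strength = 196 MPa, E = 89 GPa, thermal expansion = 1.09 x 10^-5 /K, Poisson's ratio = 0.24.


Thermal shock resistance: R = sigma * (1 - nu) / (E * alpha)
  Numerator = 196 * (1 - 0.24) = 148.96
  Denominator = 89 * 1000 * (1.09 x 10^-5) = 0.9701
  R = 148.96 / 0.9701 = 153.6 K

153.6 K


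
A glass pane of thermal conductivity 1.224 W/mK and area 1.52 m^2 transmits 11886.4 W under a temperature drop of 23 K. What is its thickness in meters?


Fourier's law: t = k * A * dT / Q
  t = 1.224 * 1.52 * 23 / 11886.4
  t = 42.79104 / 11886.4 = 0.0036 m

0.0036 m


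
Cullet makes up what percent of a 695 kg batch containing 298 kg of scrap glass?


Cullet ratio = (cullet mass / total batch mass) * 100
  Ratio = 298 / 695 * 100 = 42.88%

42.88%


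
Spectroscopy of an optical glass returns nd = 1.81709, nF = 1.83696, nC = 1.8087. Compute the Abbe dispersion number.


Abbe number formula: Vd = (nd - 1) / (nF - nC)
  nd - 1 = 1.81709 - 1 = 0.81709
  nF - nC = 1.83696 - 1.8087 = 0.02826
  Vd = 0.81709 / 0.02826 = 28.91

28.91


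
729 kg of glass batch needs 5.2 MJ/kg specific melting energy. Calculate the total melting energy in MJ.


Total energy = mass * specific energy
  E = 729 * 5.2 = 3790.8 MJ

3790.8 MJ


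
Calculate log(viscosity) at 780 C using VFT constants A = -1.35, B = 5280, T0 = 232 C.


VFT equation: log(eta) = A + B / (T - T0)
  T - T0 = 780 - 232 = 548
  B / (T - T0) = 5280 / 548 = 9.635
  log(eta) = -1.35 + 9.635 = 8.285

8.285


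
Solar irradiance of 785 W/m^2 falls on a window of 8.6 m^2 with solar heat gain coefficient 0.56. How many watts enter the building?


Solar heat gain: Q = Area * SHGC * Irradiance
  Q = 8.6 * 0.56 * 785 = 3780.6 W

3780.6 W


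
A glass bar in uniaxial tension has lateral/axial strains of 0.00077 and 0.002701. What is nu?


Poisson's ratio: nu = lateral strain / axial strain
  nu = 0.00077 / 0.002701 = 0.2851

0.2851


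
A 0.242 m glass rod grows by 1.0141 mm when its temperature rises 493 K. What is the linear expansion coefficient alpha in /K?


Rearrange dL = alpha * L0 * dT for alpha:
  alpha = dL / (L0 * dT)
  alpha = (1.0141 / 1000) / (0.242 * 493) = 0.0000085 /K = 8.5 x 10^-6 /K

8.5 x 10^-6 /K


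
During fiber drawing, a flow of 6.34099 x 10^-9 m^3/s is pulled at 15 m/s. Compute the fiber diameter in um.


Cross-sectional area from continuity:
  A = Q / v = 6.34099 x 10^-9 / 15 = 4.227327 x 10^-10 m^2
Diameter from circular cross-section:
  d = sqrt(4A / pi) * 10^6 (m -> um)
  d = sqrt(4 * 4.227327 x 10^-10 / pi) * 10^6 = 23.2 um

23.2 um


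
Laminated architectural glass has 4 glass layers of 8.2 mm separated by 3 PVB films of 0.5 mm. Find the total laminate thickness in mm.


Total thickness = glass contribution + PVB contribution
  Glass: 4 * 8.2 = 32.8 mm
  PVB: 3 * 0.5 = 1.5 mm
  Total = 32.8 + 1.5 = 34.3 mm

34.3 mm


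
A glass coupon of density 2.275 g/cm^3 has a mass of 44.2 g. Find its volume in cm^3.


Rearrange rho = m / V:
  V = m / rho
  V = 44.2 / 2.275 = 19.429 cm^3

19.429 cm^3


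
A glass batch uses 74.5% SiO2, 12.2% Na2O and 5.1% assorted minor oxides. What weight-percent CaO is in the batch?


Pieces sum to 100%:
  CaO = 100 - (SiO2 + Na2O + others)
  CaO = 100 - (74.5 + 12.2 + 5.1) = 8.2%

8.2%


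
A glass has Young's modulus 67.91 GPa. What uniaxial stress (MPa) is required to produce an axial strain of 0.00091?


Rearrange E = sigma / epsilon:
  sigma = E * epsilon
  E (MPa) = 67.91 * 1000 = 67910
  sigma = 67910 * 0.00091 = 61.8 MPa

61.8 MPa


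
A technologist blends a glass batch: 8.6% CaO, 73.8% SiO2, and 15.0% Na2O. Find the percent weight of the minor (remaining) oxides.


Sum the three major oxides:
  SiO2 + Na2O + CaO = 73.8 + 15.0 + 8.6 = 97.4%
Subtract from 100%:
  Others = 100 - 97.4 = 2.6%

2.6%


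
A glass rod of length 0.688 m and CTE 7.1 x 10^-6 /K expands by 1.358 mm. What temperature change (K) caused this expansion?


Rearrange dL = alpha * L0 * dT for dT:
  dT = dL / (alpha * L0)
  dL (m) = 1.358 / 1000 = 0.001358
  dT = 0.001358 / ((7.1 x 10^-6) * 0.688) = 278.0 K

278.0 K


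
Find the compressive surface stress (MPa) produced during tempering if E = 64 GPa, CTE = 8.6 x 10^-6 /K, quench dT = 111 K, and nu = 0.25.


Tempering stress: sigma = E * alpha * dT / (1 - nu)
  E (MPa) = 64 * 1000 = 64000
  Numerator = 64000 * (8.6 x 10^-6) * 111 = 61.0944
  Denominator = 1 - 0.25 = 0.75
  sigma = 61.0944 / 0.75 = 81.5 MPa

81.5 MPa


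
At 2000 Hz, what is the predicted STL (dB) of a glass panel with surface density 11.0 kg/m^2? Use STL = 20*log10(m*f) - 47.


Mass law: STL = 20 * log10(m * f) - 47
  m * f = 11.0 * 2000 = 22000
  log10(22000) = 4.34242
  STL = 20 * 4.34242 - 47 = 86.8484 - 47 = 39.8 dB

39.8 dB


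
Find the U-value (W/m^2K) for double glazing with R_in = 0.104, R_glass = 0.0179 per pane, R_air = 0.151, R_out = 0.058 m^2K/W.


Total thermal resistance (series):
  R_total = R_in + R_glass + R_air + R_glass + R_out
  R_total = 0.104 + 0.0179 + 0.151 + 0.0179 + 0.058 = 0.3488 m^2K/W
U-value = 1 / R_total = 1 / 0.3488 = 2.867 W/m^2K

2.867 W/m^2K


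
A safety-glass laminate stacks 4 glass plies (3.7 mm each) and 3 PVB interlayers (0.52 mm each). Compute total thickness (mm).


Total thickness = glass contribution + PVB contribution
  Glass: 4 * 3.7 = 14.8 mm
  PVB: 3 * 0.52 = 1.56 mm
  Total = 14.8 + 1.56 = 16.36 mm

16.36 mm


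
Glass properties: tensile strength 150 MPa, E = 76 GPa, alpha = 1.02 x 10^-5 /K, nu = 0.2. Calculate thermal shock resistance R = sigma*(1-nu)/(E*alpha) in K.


Thermal shock resistance: R = sigma * (1 - nu) / (E * alpha)
  Numerator = 150 * (1 - 0.2) = 120.0
  Denominator = 76 * 1000 * (1.02 x 10^-5) = 0.7752
  R = 120.0 / 0.7752 = 154.8 K

154.8 K


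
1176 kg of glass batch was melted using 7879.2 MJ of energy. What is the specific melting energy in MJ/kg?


Rearrange E = m * s for s:
  s = E / m
  s = 7879.2 / 1176 = 6.7 MJ/kg

6.7 MJ/kg


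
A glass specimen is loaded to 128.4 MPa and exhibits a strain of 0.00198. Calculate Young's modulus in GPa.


Young's modulus: E = stress / strain
  E = 128.4 MPa / 0.00198 = 64848.48 MPa
Convert to GPa: 64848.48 / 1000 = 64.85 GPa

64.85 GPa


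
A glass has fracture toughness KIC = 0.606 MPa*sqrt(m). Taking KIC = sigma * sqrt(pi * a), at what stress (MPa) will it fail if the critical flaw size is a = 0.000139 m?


Rearrange KIC = sigma * sqrt(pi * a):
  sigma = KIC / sqrt(pi * a)
  sqrt(pi * 0.000139) = 0.020897
  sigma = 0.606 / 0.020897 = 29.0 MPa

29.0 MPa


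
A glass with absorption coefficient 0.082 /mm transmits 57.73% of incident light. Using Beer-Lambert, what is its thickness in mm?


Rearrange T = exp(-alpha * thickness):
  thickness = -ln(T) / alpha
  T = 57.73/100 = 0.5773
  ln(T) = -0.54939
  -ln(T) = 0.54939
  thickness = 0.54939 / 0.082 = 6.7 mm

6.7 mm


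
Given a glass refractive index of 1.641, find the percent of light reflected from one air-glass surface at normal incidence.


Fresnel reflectance at normal incidence:
  R = ((n - 1)/(n + 1))^2
  (n - 1)/(n + 1) = (1.641 - 1)/(1.641 + 1) = 0.242711
  R = 0.242711^2 = 0.0589086
  R(%) = 0.0589086 * 100 = 5.891%

5.891%


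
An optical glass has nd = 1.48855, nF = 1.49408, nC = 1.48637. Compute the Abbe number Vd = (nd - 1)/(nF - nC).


Abbe number formula: Vd = (nd - 1) / (nF - nC)
  nd - 1 = 1.48855 - 1 = 0.48855
  nF - nC = 1.49408 - 1.48637 = 0.00771
  Vd = 0.48855 / 0.00771 = 63.37

63.37


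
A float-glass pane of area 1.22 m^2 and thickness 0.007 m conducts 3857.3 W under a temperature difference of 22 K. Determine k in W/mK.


Fourier's law rearranged: k = Q * t / (A * dT)
  Numerator = 3857.3 * 0.007 = 27.0011
  Denominator = 1.22 * 22 = 26.84
  k = 27.0011 / 26.84 = 1.006 W/mK

1.006 W/mK


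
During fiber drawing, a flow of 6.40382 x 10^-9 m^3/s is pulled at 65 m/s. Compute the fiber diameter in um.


Cross-sectional area from continuity:
  A = Q / v = 6.40382 x 10^-9 / 65 = 9.852031 x 10^-11 m^2
Diameter from circular cross-section:
  d = sqrt(4A / pi) * 10^6 (m -> um)
  d = sqrt(4 * 9.852031 x 10^-11 / pi) * 10^6 = 11.2 um

11.2 um


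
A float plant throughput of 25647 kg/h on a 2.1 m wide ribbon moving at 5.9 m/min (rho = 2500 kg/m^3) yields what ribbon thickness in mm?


Ribbon cross-section from mass balance:
  Volume rate = throughput / density = 25647 / 2500 = 10.2588 m^3/h
  thickness = volume rate / (speed * 60 * width), i.e.
  thickness = throughput / (60 * speed * width * density) * 1000
  thickness = 25647 / (60 * 5.9 * 2.1 * 2500) * 1000 = 13.8 mm

13.8 mm


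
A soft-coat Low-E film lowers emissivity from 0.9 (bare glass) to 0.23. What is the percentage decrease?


Percentage reduction = (1 - coated/uncoated) * 100
  Ratio = 0.23 / 0.9 = 0.2556
  Reduction = (1 - 0.2556) * 100 = 74.4%

74.4%


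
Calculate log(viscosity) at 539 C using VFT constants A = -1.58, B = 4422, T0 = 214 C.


VFT equation: log(eta) = A + B / (T - T0)
  T - T0 = 539 - 214 = 325
  B / (T - T0) = 4422 / 325 = 13.606
  log(eta) = -1.58 + 13.606 = 12.026

12.026


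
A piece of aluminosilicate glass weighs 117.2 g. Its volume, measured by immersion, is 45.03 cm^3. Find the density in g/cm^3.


Use the definition of density:
  rho = mass / volume
  rho = 117.2 / 45.03 = 2.603 g/cm^3

2.603 g/cm^3


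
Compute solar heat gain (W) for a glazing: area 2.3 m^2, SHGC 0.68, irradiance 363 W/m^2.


Solar heat gain: Q = Area * SHGC * Irradiance
  Q = 2.3 * 0.68 * 363 = 567.7 W

567.7 W


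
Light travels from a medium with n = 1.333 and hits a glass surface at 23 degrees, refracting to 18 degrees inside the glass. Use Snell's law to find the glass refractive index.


Apply Snell's law: n1 * sin(theta1) = n2 * sin(theta2)
  n2 = n1 * sin(theta1) / sin(theta2)
  sin(23) = 0.390731
  sin(18) = 0.309017
  n2 = 1.333 * 0.390731 / 0.309017 = 1.6855

1.6855


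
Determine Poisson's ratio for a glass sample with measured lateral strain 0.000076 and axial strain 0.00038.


Poisson's ratio: nu = lateral strain / axial strain
  nu = 0.000076 / 0.00038 = 0.2

0.2


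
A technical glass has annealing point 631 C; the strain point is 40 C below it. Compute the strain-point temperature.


Strain point = annealing point - difference:
  T_strain = 631 - 40 = 591 C

591 C


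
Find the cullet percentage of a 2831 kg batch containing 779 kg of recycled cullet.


Cullet ratio = (cullet mass / total batch mass) * 100
  Ratio = 779 / 2831 * 100 = 27.52%

27.52%


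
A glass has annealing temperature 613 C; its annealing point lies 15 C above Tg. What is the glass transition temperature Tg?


Rearrange T_anneal = Tg + offset for Tg:
  Tg = T_anneal - offset = 613 - 15 = 598 C

598 C


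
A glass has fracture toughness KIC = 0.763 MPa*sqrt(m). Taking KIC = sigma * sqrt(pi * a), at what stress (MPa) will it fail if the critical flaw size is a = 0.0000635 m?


Rearrange KIC = sigma * sqrt(pi * a):
  sigma = KIC / sqrt(pi * a)
  sqrt(pi * 0.0000635) = 0.014124
  sigma = 0.763 / 0.014124 = 54.02 MPa

54.02 MPa


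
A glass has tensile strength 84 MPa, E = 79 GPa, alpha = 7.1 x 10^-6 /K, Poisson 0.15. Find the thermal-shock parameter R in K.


Thermal shock resistance: R = sigma * (1 - nu) / (E * alpha)
  Numerator = 84 * (1 - 0.15) = 71.4
  Denominator = 79 * 1000 * (7.1 x 10^-6) = 0.5609
  R = 71.4 / 0.5609 = 127.3 K

127.3 K


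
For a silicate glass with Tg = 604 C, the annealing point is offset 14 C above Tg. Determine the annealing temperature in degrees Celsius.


The annealing temperature is Tg plus the offset:
  T_anneal = 604 + 14 = 618 C

618 C


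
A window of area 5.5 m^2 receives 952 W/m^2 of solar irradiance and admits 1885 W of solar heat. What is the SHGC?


Rearrange Q = Area * SHGC * Irradiance:
  SHGC = Q / (Area * Irradiance)
  SHGC = 1885 / (5.5 * 952) = 0.36

0.36


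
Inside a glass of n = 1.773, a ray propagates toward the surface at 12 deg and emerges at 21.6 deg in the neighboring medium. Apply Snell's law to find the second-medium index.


Apply Snell's law: n1 * sin(theta1) = n2 * sin(theta2)
  n2 = n1 * sin(theta1) / sin(theta2)
  sin(12) = 0.207912
  sin(21.6) = 0.368125
  n2 = 1.773 * 0.207912 / 0.368125 = 1.0014

1.0014


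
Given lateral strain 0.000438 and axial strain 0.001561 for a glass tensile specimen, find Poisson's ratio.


Poisson's ratio: nu = lateral strain / axial strain
  nu = 0.000438 / 0.001561 = 0.2806

0.2806


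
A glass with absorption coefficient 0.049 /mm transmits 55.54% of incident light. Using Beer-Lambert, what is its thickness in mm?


Rearrange T = exp(-alpha * thickness):
  thickness = -ln(T) / alpha
  T = 55.54/100 = 0.5554
  ln(T) = -0.58807
  -ln(T) = 0.58807
  thickness = 0.58807 / 0.049 = 12.0 mm

12.0 mm


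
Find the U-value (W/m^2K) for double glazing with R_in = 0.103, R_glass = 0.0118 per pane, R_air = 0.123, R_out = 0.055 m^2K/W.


Total thermal resistance (series):
  R_total = R_in + R_glass + R_air + R_glass + R_out
  R_total = 0.103 + 0.0118 + 0.123 + 0.0118 + 0.055 = 0.3046 m^2K/W
U-value = 1 / R_total = 1 / 0.3046 = 3.283 W/m^2K

3.283 W/m^2K


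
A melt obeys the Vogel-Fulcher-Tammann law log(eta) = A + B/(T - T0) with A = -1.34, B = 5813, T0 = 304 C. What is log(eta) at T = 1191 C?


VFT equation: log(eta) = A + B / (T - T0)
  T - T0 = 1191 - 304 = 887
  B / (T - T0) = 5813 / 887 = 6.554
  log(eta) = -1.34 + 6.554 = 5.214

5.214


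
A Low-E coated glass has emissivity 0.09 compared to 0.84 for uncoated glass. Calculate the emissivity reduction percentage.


Percentage reduction = (1 - coated/uncoated) * 100
  Ratio = 0.09 / 0.84 = 0.1071
  Reduction = (1 - 0.1071) * 100 = 89.3%

89.3%


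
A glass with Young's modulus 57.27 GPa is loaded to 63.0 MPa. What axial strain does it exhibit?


Rearrange E = sigma / epsilon:
  epsilon = sigma / E
  E (MPa) = 57.27 * 1000 = 57270
  epsilon = 63.0 / 57270 = 0.0011

0.0011


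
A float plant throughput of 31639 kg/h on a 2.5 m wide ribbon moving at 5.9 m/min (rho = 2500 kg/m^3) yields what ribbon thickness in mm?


Ribbon cross-section from mass balance:
  Volume rate = throughput / density = 31639 / 2500 = 12.6556 m^3/h
  thickness = volume rate / (speed * 60 * width), i.e.
  thickness = throughput / (60 * speed * width * density) * 1000
  thickness = 31639 / (60 * 5.9 * 2.5 * 2500) * 1000 = 14.3 mm

14.3 mm


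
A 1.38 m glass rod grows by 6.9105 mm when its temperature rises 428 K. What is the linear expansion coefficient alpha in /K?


Rearrange dL = alpha * L0 * dT for alpha:
  alpha = dL / (L0 * dT)
  alpha = (6.9105 / 1000) / (1.38 * 428) = 0.0000117 /K = 1.17 x 10^-5 /K

1.17 x 10^-5 /K


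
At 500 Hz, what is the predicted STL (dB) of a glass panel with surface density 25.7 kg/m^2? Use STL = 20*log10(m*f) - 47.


Mass law: STL = 20 * log10(m * f) - 47
  m * f = 25.7 * 500 = 12850
  log10(12850) = 4.1089
  STL = 20 * 4.1089 - 47 = 82.178 - 47 = 35.2 dB

35.2 dB


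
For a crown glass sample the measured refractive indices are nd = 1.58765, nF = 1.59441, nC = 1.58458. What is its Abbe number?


Abbe number formula: Vd = (nd - 1) / (nF - nC)
  nd - 1 = 1.58765 - 1 = 0.58765
  nF - nC = 1.59441 - 1.58458 = 0.00983
  Vd = 0.58765 / 0.00983 = 59.78

59.78


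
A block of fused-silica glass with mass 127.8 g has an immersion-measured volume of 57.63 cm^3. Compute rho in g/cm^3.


Use the definition of density:
  rho = mass / volume
  rho = 127.8 / 57.63 = 2.218 g/cm^3

2.218 g/cm^3


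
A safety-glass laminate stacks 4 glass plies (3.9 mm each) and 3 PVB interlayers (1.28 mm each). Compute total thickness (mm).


Total thickness = glass contribution + PVB contribution
  Glass: 4 * 3.9 = 15.6 mm
  PVB: 3 * 1.28 = 3.84 mm
  Total = 15.6 + 3.84 = 19.44 mm

19.44 mm


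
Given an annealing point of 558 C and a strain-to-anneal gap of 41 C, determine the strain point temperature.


Strain point = annealing point - difference:
  T_strain = 558 - 41 = 517 C

517 C


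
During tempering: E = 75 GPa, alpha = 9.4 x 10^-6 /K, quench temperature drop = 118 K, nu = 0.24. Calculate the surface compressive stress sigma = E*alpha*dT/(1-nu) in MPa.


Tempering stress: sigma = E * alpha * dT / (1 - nu)
  E (MPa) = 75 * 1000 = 75000
  Numerator = 75000 * (9.4 x 10^-6) * 118 = 83.19
  Denominator = 1 - 0.24 = 0.76
  sigma = 83.19 / 0.76 = 109.5 MPa

109.5 MPa


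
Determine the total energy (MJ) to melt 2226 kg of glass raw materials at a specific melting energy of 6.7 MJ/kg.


Total energy = mass * specific energy
  E = 2226 * 6.7 = 14914.2 MJ

14914.2 MJ


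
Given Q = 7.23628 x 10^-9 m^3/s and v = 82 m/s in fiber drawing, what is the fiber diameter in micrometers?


Cross-sectional area from continuity:
  A = Q / v = 7.23628 x 10^-9 / 82 = 8.824732 x 10^-11 m^2
Diameter from circular cross-section:
  d = sqrt(4A / pi) * 10^6 (m -> um)
  d = sqrt(4 * 8.824732 x 10^-11 / pi) * 10^6 = 10.6 um

10.6 um


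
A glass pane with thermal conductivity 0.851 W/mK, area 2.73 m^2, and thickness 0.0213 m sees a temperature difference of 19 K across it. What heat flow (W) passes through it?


Fourier's law: Q = k * A * dT / t
  Q = 0.851 * 2.73 * 19 / 0.0213
  Q = 44.14137 / 0.0213 = 2072.4 W

2072.4 W


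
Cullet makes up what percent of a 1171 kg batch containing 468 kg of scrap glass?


Cullet ratio = (cullet mass / total batch mass) * 100
  Ratio = 468 / 1171 * 100 = 39.97%

39.97%


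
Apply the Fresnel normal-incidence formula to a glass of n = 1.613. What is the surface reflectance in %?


Fresnel reflectance at normal incidence:
  R = ((n - 1)/(n + 1))^2
  (n - 1)/(n + 1) = (1.613 - 1)/(1.613 + 1) = 0.234596
  R = 0.234596^2 = 0.0550353
  R(%) = 0.0550353 * 100 = 5.504%

5.504%


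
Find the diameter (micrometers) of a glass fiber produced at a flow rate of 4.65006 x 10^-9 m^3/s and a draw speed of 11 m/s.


Cross-sectional area from continuity:
  A = Q / v = 4.65006 x 10^-9 / 11 = 4.227327 x 10^-10 m^2
Diameter from circular cross-section:
  d = sqrt(4A / pi) * 10^6 (m -> um)
  d = sqrt(4 * 4.227327 x 10^-10 / pi) * 10^6 = 23.2 um

23.2 um


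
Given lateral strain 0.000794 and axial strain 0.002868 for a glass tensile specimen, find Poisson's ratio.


Poisson's ratio: nu = lateral strain / axial strain
  nu = 0.000794 / 0.002868 = 0.2768

0.2768


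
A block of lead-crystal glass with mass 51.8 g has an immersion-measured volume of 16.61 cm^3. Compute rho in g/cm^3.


Use the definition of density:
  rho = mass / volume
  rho = 51.8 / 16.61 = 3.119 g/cm^3

3.119 g/cm^3


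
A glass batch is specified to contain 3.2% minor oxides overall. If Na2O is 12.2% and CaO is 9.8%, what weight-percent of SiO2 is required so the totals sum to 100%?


Known pieces sum to 100%:
  SiO2 = 100 - (others + Na2O + CaO)
  SiO2 = 100 - (3.2 + 12.2 + 9.8) = 74.8%

74.8%


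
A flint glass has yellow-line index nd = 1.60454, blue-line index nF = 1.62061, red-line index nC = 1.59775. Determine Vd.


Abbe number formula: Vd = (nd - 1) / (nF - nC)
  nd - 1 = 1.60454 - 1 = 0.60454
  nF - nC = 1.62061 - 1.59775 = 0.02286
  Vd = 0.60454 / 0.02286 = 26.45

26.45


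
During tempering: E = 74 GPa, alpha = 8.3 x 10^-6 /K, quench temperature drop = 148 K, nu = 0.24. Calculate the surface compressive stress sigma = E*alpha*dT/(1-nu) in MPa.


Tempering stress: sigma = E * alpha * dT / (1 - nu)
  E (MPa) = 74 * 1000 = 74000
  Numerator = 74000 * (8.3 x 10^-6) * 148 = 90.9016
  Denominator = 1 - 0.24 = 0.76
  sigma = 90.9016 / 0.76 = 119.6 MPa

119.6 MPa


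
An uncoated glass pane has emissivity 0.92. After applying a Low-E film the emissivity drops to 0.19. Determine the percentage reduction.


Percentage reduction = (1 - coated/uncoated) * 100
  Ratio = 0.19 / 0.92 = 0.2065
  Reduction = (1 - 0.2065) * 100 = 79.3%

79.3%


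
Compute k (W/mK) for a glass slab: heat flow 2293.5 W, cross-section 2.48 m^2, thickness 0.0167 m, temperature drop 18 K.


Fourier's law rearranged: k = Q * t / (A * dT)
  Numerator = 2293.5 * 0.0167 = 38.30145
  Denominator = 2.48 * 18 = 44.64
  k = 38.30145 / 44.64 = 0.858 W/mK

0.858 W/mK


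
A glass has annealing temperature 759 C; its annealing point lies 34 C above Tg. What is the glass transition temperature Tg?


Rearrange T_anneal = Tg + offset for Tg:
  Tg = T_anneal - offset = 759 - 34 = 725 C

725 C
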